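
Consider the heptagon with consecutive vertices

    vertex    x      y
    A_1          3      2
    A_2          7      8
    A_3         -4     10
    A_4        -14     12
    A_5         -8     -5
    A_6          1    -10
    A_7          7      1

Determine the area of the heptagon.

268.5

Σ = (10) + (102) + (92) + (166) + (85) + (71) + (11) = 537
Area = |Σ|/2 = 268.5.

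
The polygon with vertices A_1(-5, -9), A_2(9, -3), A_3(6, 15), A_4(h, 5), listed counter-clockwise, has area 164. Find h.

The doubled signed area Σ (x_i y_{i+1} − x_{i+1} y_i) is linear in h.
With h=0 it equals 304; the coefficient of h is -24 (from the two edges through A_4).
So -24·h + 304 = 2·164 = 328 ⇒ h = -1.

-1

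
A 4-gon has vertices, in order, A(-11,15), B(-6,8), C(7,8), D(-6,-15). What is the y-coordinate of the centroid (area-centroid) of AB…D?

Apply the shoelace (surveyor's) formula. First the cross-terms c_i = x_i·y_{i+1} − x_{i+1}·y_i:
  2, -104, -57, -255  ⇒  2A = -414, A = -207.
Then Σ (y_i + y_{i+1})·c_i = -1219, so ȳ = -1219 / (6·(-207)) = 53/54.

53/54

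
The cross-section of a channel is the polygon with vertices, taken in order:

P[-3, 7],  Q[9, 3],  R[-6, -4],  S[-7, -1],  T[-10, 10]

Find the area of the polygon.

Apply the shoelace formula: 2A = Σ (x_i·y_{i+1} − x_{i+1}·y_i), indices taken mod 5.
Cross-terms: -72, -18, -22, -80, -40  ⇒  Σ = -232
Area = |Σ|/2 = 116.

116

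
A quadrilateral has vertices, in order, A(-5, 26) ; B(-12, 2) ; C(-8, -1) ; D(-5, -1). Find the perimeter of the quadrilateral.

|AB| = √((-7)² + (-24)²) = √625 = 25
|BC| = √((4)² + (-3)²) = √25 = 5
|CD| = √((3)² + (0)²) = √9 = 3
|DA| = √((0)² + (27)²) = √729 = 27
Perimeter = 25 + 5 + 3 + 27 = 60.

60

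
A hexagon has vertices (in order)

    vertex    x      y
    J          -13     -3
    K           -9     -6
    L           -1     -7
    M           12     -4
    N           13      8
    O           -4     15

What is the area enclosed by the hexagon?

Σ = (51) + (57) + (88) + (148) + (227) + (207) = 778
Area = |Σ|/2 = 389.

389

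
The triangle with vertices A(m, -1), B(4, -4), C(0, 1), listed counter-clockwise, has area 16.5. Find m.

The doubled signed area Σ (x_i y_{i+1} − x_{i+1} y_i) is linear in m.
With m=0 it equals 8; the coefficient of m is -5 (from the two edges through A).
So -5·m + 8 = 2·16.5 = 33 ⇒ m = -5.

-5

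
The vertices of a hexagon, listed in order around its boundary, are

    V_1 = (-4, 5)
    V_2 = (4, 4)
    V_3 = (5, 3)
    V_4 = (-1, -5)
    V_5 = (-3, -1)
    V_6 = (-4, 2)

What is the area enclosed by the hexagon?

51

Apply the surveyor's formula: 2A = Σ (x_i·y_{i+1} − x_{i+1}·y_i), indices taken mod 6.
Cross-terms: -36, -8, -22, -14, -10, -12  ⇒  Σ = -102
Area = |Σ|/2 = 51.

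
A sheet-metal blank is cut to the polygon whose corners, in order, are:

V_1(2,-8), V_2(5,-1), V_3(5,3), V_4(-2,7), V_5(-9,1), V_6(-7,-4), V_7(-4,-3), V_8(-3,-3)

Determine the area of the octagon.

Apply the shoelace formula: 2A = Σ (x_i·y_{i+1} − x_{i+1}·y_i), indices taken mod 8.
V_1→V_2: (2)(-1) − (5)(-8) = 38
V_2→V_3: (5)(3) − (5)(-1) = 20
V_3→V_4: (5)(7) − (-2)(3) = 41
V_4→V_5: (-2)(1) − (-9)(7) = 61
V_5→V_6: (-9)(-4) − (-7)(1) = 43
V_6→V_7: (-7)(-3) − (-4)(-4) = 5
V_7→V_8: (-4)(-3) − (-3)(-3) = 3
V_8→V_1: (-3)(-8) − (2)(-3) = 30
Σ = 241
Area = |Σ|/2 = 120.5.

120.5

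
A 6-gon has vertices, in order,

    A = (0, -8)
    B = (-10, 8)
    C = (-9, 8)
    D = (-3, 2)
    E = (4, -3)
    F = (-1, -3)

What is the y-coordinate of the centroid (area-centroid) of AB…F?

Apply the shoelace formula. First the cross-terms c_i = x_i·y_{i+1} − x_{i+1}·y_i:
  -80, -8, 6, 1, -15, 8  ⇒  2A = -88, A = -44.
Then Σ (y_i + y_{i+1})·c_i = -67, so ȳ = -67 / (6·(-44)) = 67/264.

67/264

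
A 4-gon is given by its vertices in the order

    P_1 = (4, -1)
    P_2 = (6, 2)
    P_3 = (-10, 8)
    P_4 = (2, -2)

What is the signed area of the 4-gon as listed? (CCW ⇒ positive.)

Apply the shoelace formula: 2A = Σ (x_i·y_{i+1} − x_{i+1}·y_i), indices taken mod 4.
Cross-terms: 14, 68, 4, 6  ⇒  Σ = 92
Signed area = Σ/2 = 46 (positive ⇒ counter-clockwise traversal).

46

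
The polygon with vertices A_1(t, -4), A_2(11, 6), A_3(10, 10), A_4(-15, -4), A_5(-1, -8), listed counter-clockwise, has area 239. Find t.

11

The doubled signed area Σ (x_i y_{i+1} − x_{i+1} y_i) is linear in t.
With t=0 it equals 324; the coefficient of t is 14 (from the two edges through A_1).
So 14·t + 324 = 2·239 = 478 ⇒ t = 11.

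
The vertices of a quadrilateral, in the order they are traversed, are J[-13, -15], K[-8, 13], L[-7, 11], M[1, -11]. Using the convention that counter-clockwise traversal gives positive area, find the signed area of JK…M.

Apply Gauss's area formula: 2A = Σ (x_i·y_{i+1} − x_{i+1}·y_i), indices taken mod 4.
Cross-terms: -289, 3, 66, -158  ⇒  Σ = -378
Signed area = Σ/2 = -189 (negative ⇒ clockwise traversal).

-189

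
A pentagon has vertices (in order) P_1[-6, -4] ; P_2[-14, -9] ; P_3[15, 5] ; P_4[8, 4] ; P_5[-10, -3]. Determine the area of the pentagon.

Apply Gauss's area formula: 2A = Σ (x_i·y_{i+1} − x_{i+1}·y_i), indices taken mod 5.
P_1→P_2: (-6)(-9) − (-14)(-4) = -2
P_2→P_3: (-14)(5) − (15)(-9) = 65
P_3→P_4: (15)(4) − (8)(5) = 20
P_4→P_5: (8)(-3) − (-10)(4) = 16
P_5→P_1: (-10)(-4) − (-6)(-3) = 22
Σ = 121
Area = |Σ|/2 = 60.5.

60.5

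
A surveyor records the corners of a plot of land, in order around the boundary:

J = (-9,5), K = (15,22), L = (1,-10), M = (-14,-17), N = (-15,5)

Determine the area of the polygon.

478.5

J→K: (-9)(22) − (15)(5) = -273
K→L: (15)(-10) − (1)(22) = -172
L→M: (1)(-17) − (-14)(-10) = -157
M→N: (-14)(5) − (-15)(-17) = -325
N→J: (-15)(5) − (-9)(5) = -30
Σ = -957
Area = |Σ|/2 = 478.5.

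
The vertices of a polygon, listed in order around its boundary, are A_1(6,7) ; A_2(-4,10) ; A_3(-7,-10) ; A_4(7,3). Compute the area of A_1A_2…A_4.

139

Apply Gauss's area formula: 2A = Σ (x_i·y_{i+1} − x_{i+1}·y_i), indices taken mod 4.
Σ = (88) + (110) + (49) + (31) = 278
Area = |Σ|/2 = 139.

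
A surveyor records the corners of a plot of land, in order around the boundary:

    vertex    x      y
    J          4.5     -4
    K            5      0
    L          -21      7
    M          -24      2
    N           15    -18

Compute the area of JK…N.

Apply the shoelace (surveyor's) formula: 2A = Σ (x_i·y_{i+1} − x_{i+1}·y_i), indices taken mod 5.
Σ = (20) + (35) + (126) + (402) + (21) = 604
Area = |Σ|/2 = 302.

302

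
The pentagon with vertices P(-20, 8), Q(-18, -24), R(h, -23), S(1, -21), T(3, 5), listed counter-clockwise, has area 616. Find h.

Write out the shoelace sum; only the two edges meeting at R involve h:
2·Area = [((-18)·(-23) − h·(-24)) + (h·(-21) − 1·(-23))] + 816
       = 3·h + 1253 = 1232
⇒ h = -7.

-7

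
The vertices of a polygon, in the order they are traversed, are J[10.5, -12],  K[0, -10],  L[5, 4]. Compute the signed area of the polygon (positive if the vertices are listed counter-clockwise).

-78.5

Apply Gauss's area formula: 2A = Σ (x_i·y_{i+1} − x_{i+1}·y_i), indices taken mod 3.
J→K: (10.5)(-10) − (0)(-12) = -105
K→L: (0)(4) − (5)(-10) = 50
L→J: (5)(-12) − (10.5)(4) = -102
Σ = -157
Signed area = Σ/2 = -78.5 (negative ⇒ clockwise traversal).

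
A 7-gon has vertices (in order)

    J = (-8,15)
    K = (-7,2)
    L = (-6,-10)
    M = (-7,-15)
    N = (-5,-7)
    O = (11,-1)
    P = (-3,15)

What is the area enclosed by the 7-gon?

Apply Gauss's area formula: 2A = Σ (x_i·y_{i+1} − x_{i+1}·y_i), indices taken mod 7.
J→K: (-8)(2) − (-7)(15) = 89
K→L: (-7)(-10) − (-6)(2) = 82
L→M: (-6)(-15) − (-7)(-10) = 20
M→N: (-7)(-7) − (-5)(-15) = -26
N→O: (-5)(-1) − (11)(-7) = 82
O→P: (11)(15) − (-3)(-1) = 162
P→J: (-3)(15) − (-8)(15) = 75
Σ = 484
Area = |Σ|/2 = 242.

242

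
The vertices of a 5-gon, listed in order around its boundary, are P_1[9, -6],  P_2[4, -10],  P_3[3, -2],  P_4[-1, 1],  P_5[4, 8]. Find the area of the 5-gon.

75.5

Σ = (-66) + (22) + (1) + (-12) + (-96) = -151
Area = |Σ|/2 = 75.5.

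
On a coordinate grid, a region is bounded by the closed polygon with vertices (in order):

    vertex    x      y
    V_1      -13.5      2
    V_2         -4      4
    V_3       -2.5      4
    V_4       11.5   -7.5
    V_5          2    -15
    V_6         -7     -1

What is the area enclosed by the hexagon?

Cross-terms: -46, -6, -27.25, -157.5, -107, -27.5  ⇒  Σ = -371.25
Area = |Σ|/2 = 185.625.

185.625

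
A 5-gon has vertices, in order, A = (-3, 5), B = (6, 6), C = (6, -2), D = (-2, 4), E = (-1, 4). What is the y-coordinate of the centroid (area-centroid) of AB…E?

649/219

Apply Gauss's area formula. First the cross-terms c_i = x_i·y_{i+1} − x_{i+1}·y_i:
  -48, -48, 20, -4, 7  ⇒  2A = -73, A = -36.5.
Then Σ (y_i + y_{i+1})·c_i = -649, so ȳ = -649 / (6·(-36.5)) = 649/219.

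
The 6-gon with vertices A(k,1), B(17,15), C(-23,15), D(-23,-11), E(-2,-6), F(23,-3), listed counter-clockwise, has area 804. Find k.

The doubled signed area Σ (x_i y_{i+1} − x_{i+1} y_i) is linear in k.
With k=0 it equals 1464; the coefficient of k is 18 (from the two edges through A).
So 18·k + 1464 = 2·804 = 1608 ⇒ k = 8.

8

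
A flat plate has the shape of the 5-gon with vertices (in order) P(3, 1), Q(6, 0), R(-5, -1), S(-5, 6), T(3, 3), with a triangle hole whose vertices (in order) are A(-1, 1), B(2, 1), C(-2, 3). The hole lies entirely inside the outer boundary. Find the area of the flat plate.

Outer boundary:
Apply the surveyor's formula: 2A = Σ (x_i·y_{i+1} − x_{i+1}·y_i), indices taken mod 5.
Cross-terms: -6, -6, -35, -33, -6  ⇒  Σ = -86
Area = |Σ|/2 = 43.
Hole:
Apply the surveyor's formula: 2A = Σ (x_i·y_{i+1} − x_{i+1}·y_i), indices taken mod 3.
Cross-terms: -3, 8, 1  ⇒  Σ = 6
Area = |Σ|/2 = 3.
Net area = 43 − 3 = 40.

40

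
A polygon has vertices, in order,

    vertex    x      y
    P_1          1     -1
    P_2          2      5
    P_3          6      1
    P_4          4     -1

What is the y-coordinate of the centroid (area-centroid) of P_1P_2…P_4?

Apply the shoelace formula. First the cross-terms c_i = x_i·y_{i+1} − x_{i+1}·y_i:
  7, -28, -10, -3  ⇒  2A = -34, A = -17.
Then Σ (y_i + y_{i+1})·c_i = -134, so ȳ = -134 / (6·(-17)) = 67/51.

67/51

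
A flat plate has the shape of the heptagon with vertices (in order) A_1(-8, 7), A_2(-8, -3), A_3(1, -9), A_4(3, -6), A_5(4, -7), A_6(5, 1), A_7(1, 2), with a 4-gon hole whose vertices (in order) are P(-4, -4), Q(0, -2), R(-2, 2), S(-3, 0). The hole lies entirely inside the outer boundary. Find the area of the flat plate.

Outer boundary:
Apply Gauss's area formula: 2A = Σ (x_i·y_{i+1} − x_{i+1}·y_i), indices taken mod 7.
Σ = (80) + (75) + (21) + (3) + (39) + (9) + (23) = 250
Area = |Σ|/2 = 125.
Hole:
Cross-terms: 8, -4, 6, 12  ⇒  Σ = 22
Area = |Σ|/2 = 11.
Net area = 125 − 11 = 114.

114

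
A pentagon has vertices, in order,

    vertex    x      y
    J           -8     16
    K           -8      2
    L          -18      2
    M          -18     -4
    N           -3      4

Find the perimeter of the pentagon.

60

|JK| = √((0)² + (-14)²) = √196 = 14
|KL| = √((-10)² + (0)²) = √100 = 10
|LM| = √((0)² + (-6)²) = √36 = 6
|MN| = √((15)² + (8)²) = √289 = 17
|NJ| = √((-5)² + (12)²) = √169 = 13
Perimeter = 14 + 10 + 6 + 17 + 13 = 60.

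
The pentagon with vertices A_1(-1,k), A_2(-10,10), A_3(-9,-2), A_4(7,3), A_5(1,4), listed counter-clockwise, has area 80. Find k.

Write out the shoelace sum; only the two edges meeting at A_1 involve k:
2·Area = [(1·k − (-1)·4) + ((-1)·10 − (-10)·k)] + 122
       = 11·k + 116 = 160
⇒ k = 4.

4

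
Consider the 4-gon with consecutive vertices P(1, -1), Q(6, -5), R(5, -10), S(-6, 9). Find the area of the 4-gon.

26

Apply the shoelace formula: 2A = Σ (x_i·y_{i+1} − x_{i+1}·y_i), indices taken mod 4.
Σ = (1) + (-35) + (-15) + (-3) = -52
Area = |Σ|/2 = 26.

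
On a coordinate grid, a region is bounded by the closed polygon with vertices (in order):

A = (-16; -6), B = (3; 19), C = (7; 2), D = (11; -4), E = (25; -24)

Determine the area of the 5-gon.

580.5

Apply the shoelace formula: 2A = Σ (x_i·y_{i+1} − x_{i+1}·y_i), indices taken mod 5.
Cross-terms: -286, -127, -50, -164, -534  ⇒  Σ = -1161
Area = |Σ|/2 = 580.5.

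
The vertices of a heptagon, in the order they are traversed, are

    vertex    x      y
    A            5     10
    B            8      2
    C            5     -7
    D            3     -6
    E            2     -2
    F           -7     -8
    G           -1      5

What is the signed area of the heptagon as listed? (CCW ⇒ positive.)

Apply the shoelace formula: 2A = Σ (x_i·y_{i+1} − x_{i+1}·y_i), indices taken mod 7.
A→B: (5)(2) − (8)(10) = -70
B→C: (8)(-7) − (5)(2) = -66
C→D: (5)(-6) − (3)(-7) = -9
D→E: (3)(-2) − (2)(-6) = 6
E→F: (2)(-8) − (-7)(-2) = -30
F→G: (-7)(5) − (-1)(-8) = -43
G→A: (-1)(10) − (5)(5) = -35
Σ = -247
Signed area = Σ/2 = -123.5 (negative ⇒ clockwise traversal).

-123.5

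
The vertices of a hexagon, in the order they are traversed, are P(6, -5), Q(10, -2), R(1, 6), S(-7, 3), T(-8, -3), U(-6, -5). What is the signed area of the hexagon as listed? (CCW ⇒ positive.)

Cross-terms: 38, 62, 45, 45, 22, 60  ⇒  Σ = 272
Signed area = Σ/2 = 136 (positive ⇒ counter-clockwise traversal).

136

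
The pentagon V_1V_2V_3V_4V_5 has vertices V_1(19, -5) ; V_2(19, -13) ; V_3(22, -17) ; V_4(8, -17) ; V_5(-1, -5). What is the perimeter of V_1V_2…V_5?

|V_1V_2| = √((0)² + (-8)²) = √64 = 8
|V_2V_3| = √((3)² + (-4)²) = √25 = 5
|V_3V_4| = √((-14)² + (0)²) = √196 = 14
|V_4V_5| = √((-9)² + (12)²) = √225 = 15
|V_5V_1| = √((20)² + (0)²) = √400 = 20
Perimeter = 8 + 5 + 14 + 15 + 20 = 62.

62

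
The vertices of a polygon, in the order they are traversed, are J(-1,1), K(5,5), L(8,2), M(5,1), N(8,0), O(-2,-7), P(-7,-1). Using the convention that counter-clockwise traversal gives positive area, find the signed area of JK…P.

-80.5

Cross-terms: -10, -30, -2, -8, -56, -47, -8  ⇒  Σ = -161
Signed area = Σ/2 = -80.5 (negative ⇒ clockwise traversal).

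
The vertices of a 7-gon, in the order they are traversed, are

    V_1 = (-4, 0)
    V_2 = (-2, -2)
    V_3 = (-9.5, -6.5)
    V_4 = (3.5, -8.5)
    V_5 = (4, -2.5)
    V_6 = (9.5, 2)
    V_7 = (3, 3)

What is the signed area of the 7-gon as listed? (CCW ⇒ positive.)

V_1→V_2: (-4)(-2) − (-2)(0) = 8
V_2→V_3: (-2)(-6.5) − (-9.5)(-2) = -6
V_3→V_4: (-9.5)(-8.5) − (3.5)(-6.5) = 103.5
V_4→V_5: (3.5)(-2.5) − (4)(-8.5) = 25.25
V_5→V_6: (4)(2) − (9.5)(-2.5) = 31.75
V_6→V_7: (9.5)(3) − (3)(2) = 22.5
V_7→V_1: (3)(0) − (-4)(3) = 12
Σ = 197
Signed area = Σ/2 = 98.5 (positive ⇒ counter-clockwise traversal).

98.5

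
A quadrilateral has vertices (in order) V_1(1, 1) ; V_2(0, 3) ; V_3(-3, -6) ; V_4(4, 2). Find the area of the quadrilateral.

16

Apply the shoelace formula: 2A = Σ (x_i·y_{i+1} − x_{i+1}·y_i), indices taken mod 4.
Cross-terms: 3, 9, 18, 2  ⇒  Σ = 32
Area = |Σ|/2 = 16.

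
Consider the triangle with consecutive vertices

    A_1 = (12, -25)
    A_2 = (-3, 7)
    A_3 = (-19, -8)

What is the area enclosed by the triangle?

368.5

Apply Gauss's area formula: 2A = Σ (x_i·y_{i+1} − x_{i+1}·y_i), indices taken mod 3.
Σ = (9) + (157) + (571) = 737
Area = |Σ|/2 = 368.5.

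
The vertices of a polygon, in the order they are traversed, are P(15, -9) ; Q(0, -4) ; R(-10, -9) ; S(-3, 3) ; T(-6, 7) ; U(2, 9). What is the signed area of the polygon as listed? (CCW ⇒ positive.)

Apply the shoelace formula: 2A = Σ (x_i·y_{i+1} − x_{i+1}·y_i), indices taken mod 6.
Σ = (-60) + (-40) + (-57) + (-3) + (-68) + (-153) = -381
Signed area = Σ/2 = -190.5 (negative ⇒ clockwise traversal).

-190.5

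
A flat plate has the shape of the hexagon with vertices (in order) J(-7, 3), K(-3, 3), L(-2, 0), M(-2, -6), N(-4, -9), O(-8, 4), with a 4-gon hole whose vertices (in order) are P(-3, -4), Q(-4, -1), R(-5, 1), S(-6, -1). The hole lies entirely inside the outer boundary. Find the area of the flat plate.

Outer boundary:
Σ = (-12) + (6) + (12) + (-6) + (-88) + (4) = -84
Area = |Σ|/2 = 42.
Hole:
Σ = (-13) + (-9) + (11) + (21) = 10
Area = |Σ|/2 = 5.
Net area = 42 − 5 = 37.

37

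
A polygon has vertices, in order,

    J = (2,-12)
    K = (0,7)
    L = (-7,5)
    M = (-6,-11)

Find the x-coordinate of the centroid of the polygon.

-347/132

Apply the shoelace (surveyor's) formula. First the cross-terms c_i = x_i·y_{i+1} − x_{i+1}·y_i:
  14, 49, 107, 94  ⇒  2A = 264, A = 132.
Then Σ (x_i + x_{i+1})·c_i = -2082, so x̄ = -2082 / (6·132) = -347/132.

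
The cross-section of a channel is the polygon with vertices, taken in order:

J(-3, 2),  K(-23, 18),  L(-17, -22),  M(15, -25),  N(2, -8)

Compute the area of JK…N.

Cross-terms: -8, 812, 755, -70, -20  ⇒  Σ = 1469
Area = |Σ|/2 = 734.5.

734.5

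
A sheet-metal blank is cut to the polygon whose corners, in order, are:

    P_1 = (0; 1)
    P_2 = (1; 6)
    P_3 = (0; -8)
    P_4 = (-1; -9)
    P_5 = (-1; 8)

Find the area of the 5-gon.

17.5

Σ = (-1) + (-8) + (-8) + (-17) + (-1) = -35
Area = |Σ|/2 = 17.5.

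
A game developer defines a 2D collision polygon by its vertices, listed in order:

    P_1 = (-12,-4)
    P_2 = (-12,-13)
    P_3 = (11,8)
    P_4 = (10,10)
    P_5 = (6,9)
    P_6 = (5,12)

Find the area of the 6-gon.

183

Apply the shoelace formula: 2A = Σ (x_i·y_{i+1} − x_{i+1}·y_i), indices taken mod 6.
Σ = (108) + (47) + (30) + (30) + (27) + (124) = 366
Area = |Σ|/2 = 183.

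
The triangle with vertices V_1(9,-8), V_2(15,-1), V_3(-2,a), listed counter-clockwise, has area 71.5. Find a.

Write out the shoelace sum; only the two edges meeting at V_3 involve a:
2·Area = [(15·a − (-2)·(-1)) + ((-2)·(-8) − 9·a)] + 111
       = 6·a + 125 = 143
⇒ a = 3.

3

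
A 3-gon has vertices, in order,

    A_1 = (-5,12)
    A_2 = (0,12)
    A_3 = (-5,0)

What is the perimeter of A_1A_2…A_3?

|A_1A_2| = √((5)² + (0)²) = √25 = 5
|A_2A_3| = √((-5)² + (-12)²) = √169 = 13
|A_3A_1| = √((0)² + (12)²) = √144 = 12
Perimeter = 5 + 13 + 12 = 30.

30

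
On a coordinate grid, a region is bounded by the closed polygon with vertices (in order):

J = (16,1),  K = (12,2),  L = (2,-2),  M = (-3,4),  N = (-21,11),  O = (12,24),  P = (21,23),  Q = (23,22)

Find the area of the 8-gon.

607.5

Apply the shoelace formula: 2A = Σ (x_i·y_{i+1} − x_{i+1}·y_i), indices taken mod 8.
J→K: (16)(2) − (12)(1) = 20
K→L: (12)(-2) − (2)(2) = -28
L→M: (2)(4) − (-3)(-2) = 2
M→N: (-3)(11) − (-21)(4) = 51
N→O: (-21)(24) − (12)(11) = -636
O→P: (12)(23) − (21)(24) = -228
P→Q: (21)(22) − (23)(23) = -67
Q→J: (23)(1) − (16)(22) = -329
Σ = -1215
Area = |Σ|/2 = 607.5.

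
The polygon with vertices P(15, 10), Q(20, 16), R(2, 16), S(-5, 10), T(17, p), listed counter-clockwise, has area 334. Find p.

Write out the shoelace sum; only the two edges meeting at T involve p:
2·Area = [((-5)·p − 17·10) + (17·10 − 15·p)] + 428
       = -20·p + 428 = 668
⇒ p = -12.

-12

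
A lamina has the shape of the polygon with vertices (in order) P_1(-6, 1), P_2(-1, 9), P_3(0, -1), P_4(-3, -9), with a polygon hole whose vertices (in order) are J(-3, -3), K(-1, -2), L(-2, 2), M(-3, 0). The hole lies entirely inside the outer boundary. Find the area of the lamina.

50

Outer boundary:
Apply the shoelace formula: 2A = Σ (x_i·y_{i+1} − x_{i+1}·y_i), indices taken mod 4.
Cross-terms: -53, 1, -3, -57  ⇒  Σ = -112
Area = |Σ|/2 = 56.
Hole:
Cross-terms: 3, -6, 6, 9  ⇒  Σ = 12
Area = |Σ|/2 = 6.
Net area = 56 − 6 = 50.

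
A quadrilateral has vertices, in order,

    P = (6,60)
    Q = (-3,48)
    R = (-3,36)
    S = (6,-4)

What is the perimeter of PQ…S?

|PQ| = √((-9)² + (-12)²) = √225 = 15
|QR| = √((0)² + (-12)²) = √144 = 12
|RS| = √((9)² + (-40)²) = √1681 = 41
|SP| = √((0)² + (64)²) = √4096 = 64
Perimeter = 15 + 12 + 41 + 64 = 132.

132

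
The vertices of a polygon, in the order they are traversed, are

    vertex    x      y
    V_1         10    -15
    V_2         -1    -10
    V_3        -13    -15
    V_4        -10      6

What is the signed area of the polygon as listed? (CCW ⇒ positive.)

Apply the shoelace formula: 2A = Σ (x_i·y_{i+1} − x_{i+1}·y_i), indices taken mod 4.
Cross-terms: -115, -115, -228, 90  ⇒  Σ = -368
Signed area = Σ/2 = -184 (negative ⇒ clockwise traversal).

-184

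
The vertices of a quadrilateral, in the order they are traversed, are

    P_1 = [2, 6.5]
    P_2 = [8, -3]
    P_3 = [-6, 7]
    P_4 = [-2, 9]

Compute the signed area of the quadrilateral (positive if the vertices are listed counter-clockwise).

-45.5

Apply the surveyor's formula: 2A = Σ (x_i·y_{i+1} − x_{i+1}·y_i), indices taken mod 4.
Cross-terms: -58, 38, -40, -31  ⇒  Σ = -91
Signed area = Σ/2 = -45.5 (negative ⇒ clockwise traversal).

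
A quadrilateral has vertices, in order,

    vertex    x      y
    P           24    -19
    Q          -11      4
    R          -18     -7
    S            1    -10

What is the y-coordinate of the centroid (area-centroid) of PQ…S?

Apply the shoelace (surveyor's) formula. First the cross-terms c_i = x_i·y_{i+1} − x_{i+1}·y_i:
  -113, 149, 187, 221  ⇒  2A = 444, A = 222.
Then Σ (y_i + y_{i+1})·c_i = -8340, so ȳ = -8340 / (6·222) = -695/111.

-695/111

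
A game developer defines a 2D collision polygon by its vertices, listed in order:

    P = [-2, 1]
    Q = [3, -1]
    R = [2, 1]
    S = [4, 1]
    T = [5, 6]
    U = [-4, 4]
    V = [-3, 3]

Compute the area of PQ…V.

34

Apply the surveyor's formula: 2A = Σ (x_i·y_{i+1} − x_{i+1}·y_i), indices taken mod 7.
Cross-terms: -1, 5, -2, 19, 44, 0, 3  ⇒  Σ = 68
Area = |Σ|/2 = 34.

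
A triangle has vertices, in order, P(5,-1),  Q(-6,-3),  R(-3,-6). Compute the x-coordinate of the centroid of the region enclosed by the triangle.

Apply the surveyor's formula. First the cross-terms c_i = x_i·y_{i+1} − x_{i+1}·y_i:
  -21, 27, 33  ⇒  2A = 39, A = 19.5.
Then Σ (x_i + x_{i+1})·c_i = -156, so x̄ = -156 / (6·19.5) = -4/3.

-4/3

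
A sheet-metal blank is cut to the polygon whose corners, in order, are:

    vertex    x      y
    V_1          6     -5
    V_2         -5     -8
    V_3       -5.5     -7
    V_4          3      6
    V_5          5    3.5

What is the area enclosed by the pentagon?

79.75

Apply Gauss's area formula: 2A = Σ (x_i·y_{i+1} − x_{i+1}·y_i), indices taken mod 5.
Σ = (-73) + (-9) + (-12) + (-19.5) + (-46) = -159.5
Area = |Σ|/2 = 79.75.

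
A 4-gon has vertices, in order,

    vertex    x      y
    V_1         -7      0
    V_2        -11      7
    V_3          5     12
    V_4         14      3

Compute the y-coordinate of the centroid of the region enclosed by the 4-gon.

479/87

Apply the shoelace (surveyor's) formula. First the cross-terms c_i = x_i·y_{i+1} − x_{i+1}·y_i:
  -49, -167, -153, 21  ⇒  2A = -348, A = -174.
Then Σ (y_i + y_{i+1})·c_i = -5748, so ȳ = -5748 / (6·(-174)) = 479/87.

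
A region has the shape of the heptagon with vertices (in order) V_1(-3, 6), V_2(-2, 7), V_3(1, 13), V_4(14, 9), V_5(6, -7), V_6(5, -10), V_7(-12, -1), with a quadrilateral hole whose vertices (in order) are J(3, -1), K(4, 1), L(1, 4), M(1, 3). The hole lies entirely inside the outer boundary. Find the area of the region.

290.5

Outer boundary:
Σ = (-9) + (-33) + (-173) + (-152) + (-25) + (-125) + (-75) = -592
Area = |Σ|/2 = 296.
Hole:
Apply the surveyor's formula: 2A = Σ (x_i·y_{i+1} − x_{i+1}·y_i), indices taken mod 4.
Σ = (7) + (15) + (-1) + (-10) = 11
Area = |Σ|/2 = 5.5.
Net area = 296 − 5.5 = 290.5.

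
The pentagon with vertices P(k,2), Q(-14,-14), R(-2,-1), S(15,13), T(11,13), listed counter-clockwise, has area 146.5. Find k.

-8

Write out the shoelace sum; only the two edges meeting at P involve k:
2·Area = [(11·2 − k·13) + (k·(-14) − (-14)·2)] + 27
       = -27·k + 77 = 293
⇒ k = -8.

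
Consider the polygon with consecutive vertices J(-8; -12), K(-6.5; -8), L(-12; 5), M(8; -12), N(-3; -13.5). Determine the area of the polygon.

127.25

Cross-terms: -14, -128.5, 104, -144, -72  ⇒  Σ = -254.5
Area = |Σ|/2 = 127.25.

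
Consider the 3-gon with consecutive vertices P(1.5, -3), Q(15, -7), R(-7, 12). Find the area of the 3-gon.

84.25

Apply Gauss's area formula: 2A = Σ (x_i·y_{i+1} − x_{i+1}·y_i), indices taken mod 3.
Σ = (34.5) + (131) + (3) = 168.5
Area = |Σ|/2 = 84.25.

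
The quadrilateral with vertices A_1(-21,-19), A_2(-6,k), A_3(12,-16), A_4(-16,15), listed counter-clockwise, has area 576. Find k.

-19

The doubled signed area Σ (x_i y_{i+1} − x_{i+1} y_i) is linear in k.
With k=0 it equals 525; the coefficient of k is -33 (from the two edges through A_2).
So -33·k + 525 = 2·576 = 1152 ⇒ k = -19.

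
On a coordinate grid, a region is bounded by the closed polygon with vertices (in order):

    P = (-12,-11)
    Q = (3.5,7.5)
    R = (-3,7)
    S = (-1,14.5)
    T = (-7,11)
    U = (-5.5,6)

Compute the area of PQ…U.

100.25

Cross-terms: -51.5, 47, -36.5, 90.5, 18.5, 132.5  ⇒  Σ = 200.5
Area = |Σ|/2 = 100.25.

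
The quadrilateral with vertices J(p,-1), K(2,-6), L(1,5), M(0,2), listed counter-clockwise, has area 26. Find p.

-4

The doubled signed area Σ (x_i y_{i+1} − x_{i+1} y_i) is linear in p.
With p=0 it equals 20; the coefficient of p is -8 (from the two edges through J).
So -8·p + 20 = 2·26 = 52 ⇒ p = -4.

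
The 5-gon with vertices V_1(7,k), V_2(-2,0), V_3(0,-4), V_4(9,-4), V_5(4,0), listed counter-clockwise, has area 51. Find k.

7

Write out the shoelace sum; only the two edges meeting at V_1 involve k:
2·Area = [(4·k − 7·0) + (7·0 − (-2)·k)] + 60
       = 6·k + 60 = 102
⇒ k = 7.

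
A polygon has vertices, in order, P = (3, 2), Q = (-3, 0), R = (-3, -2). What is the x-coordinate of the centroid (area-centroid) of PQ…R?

Apply Gauss's area formula. First the cross-terms c_i = x_i·y_{i+1} − x_{i+1}·y_i:
  6, 6, 0  ⇒  2A = 12, A = 6.
Then Σ (x_i + x_{i+1})·c_i = -36, so x̄ = -36 / (6·6) = -1.

-1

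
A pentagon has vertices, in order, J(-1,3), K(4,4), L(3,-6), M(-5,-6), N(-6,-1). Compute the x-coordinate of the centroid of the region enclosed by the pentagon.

Apply Gauss's area formula. First the cross-terms c_i = x_i·y_{i+1} − x_{i+1}·y_i:
  -16, -36, -48, -31, -19  ⇒  2A = -150, A = -75.
Then Σ (x_i + x_{i+1})·c_i = 270, so x̄ = 270 / (6·(-75)) = -0.6.

-0.6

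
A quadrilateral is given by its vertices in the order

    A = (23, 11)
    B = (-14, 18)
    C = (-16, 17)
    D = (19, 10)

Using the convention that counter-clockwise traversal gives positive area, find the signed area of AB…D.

A→B: (23)(18) − (-14)(11) = 568
B→C: (-14)(17) − (-16)(18) = 50
C→D: (-16)(10) − (19)(17) = -483
D→A: (19)(11) − (23)(10) = -21
Σ = 114
Signed area = Σ/2 = 57 (positive ⇒ counter-clockwise traversal).

57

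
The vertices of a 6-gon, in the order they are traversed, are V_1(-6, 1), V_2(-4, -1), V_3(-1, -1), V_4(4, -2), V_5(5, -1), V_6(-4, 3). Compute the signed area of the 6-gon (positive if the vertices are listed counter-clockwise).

25

Apply the surveyor's formula: 2A = Σ (x_i·y_{i+1} − x_{i+1}·y_i), indices taken mod 6.
Σ = (10) + (3) + (6) + (6) + (11) + (14) = 50
Signed area = Σ/2 = 25 (positive ⇒ counter-clockwise traversal).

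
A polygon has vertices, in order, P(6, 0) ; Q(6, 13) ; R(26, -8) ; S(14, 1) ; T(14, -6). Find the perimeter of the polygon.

|PQ| = √((0)² + (13)²) = √169 = 13
|QR| = √((20)² + (-21)²) = √841 = 29
|RS| = √((-12)² + (9)²) = √225 = 15
|ST| = √((0)² + (-7)²) = √49 = 7
|TP| = √((-8)² + (6)²) = √100 = 10
Perimeter = 13 + 29 + 15 + 7 + 10 = 74.

74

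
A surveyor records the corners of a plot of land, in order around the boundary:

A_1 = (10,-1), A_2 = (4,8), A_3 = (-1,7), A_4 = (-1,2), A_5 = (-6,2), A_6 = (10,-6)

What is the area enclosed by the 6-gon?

100.5

Cross-terms: 84, 36, 5, 10, 16, 50  ⇒  Σ = 201
Area = |Σ|/2 = 100.5.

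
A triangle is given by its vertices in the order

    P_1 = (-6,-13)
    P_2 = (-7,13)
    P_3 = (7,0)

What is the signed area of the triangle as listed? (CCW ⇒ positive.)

-175.5

Apply the surveyor's formula: 2A = Σ (x_i·y_{i+1} − x_{i+1}·y_i), indices taken mod 3.
P_1→P_2: (-6)(13) − (-7)(-13) = -169
P_2→P_3: (-7)(0) − (7)(13) = -91
P_3→P_1: (7)(-13) − (-6)(0) = -91
Σ = -351
Signed area = Σ/2 = -175.5 (negative ⇒ clockwise traversal).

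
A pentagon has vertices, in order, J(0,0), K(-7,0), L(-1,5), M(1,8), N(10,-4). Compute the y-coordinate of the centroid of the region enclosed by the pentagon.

170/99

Apply the shoelace (surveyor's) formula. First the cross-terms c_i = x_i·y_{i+1} − x_{i+1}·y_i:
  0, -35, -13, -84, 0  ⇒  2A = -132, A = -66.
Then Σ (y_i + y_{i+1})·c_i = -680, so ȳ = -680 / (6·(-66)) = 170/99.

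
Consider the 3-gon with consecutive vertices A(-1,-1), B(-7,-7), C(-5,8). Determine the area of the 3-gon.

39

Apply Gauss's area formula: 2A = Σ (x_i·y_{i+1} − x_{i+1}·y_i), indices taken mod 3.
A→B: (-1)(-7) − (-7)(-1) = 0
B→C: (-7)(8) − (-5)(-7) = -91
C→A: (-5)(-1) − (-1)(8) = 13
Σ = -78
Area = |Σ|/2 = 39.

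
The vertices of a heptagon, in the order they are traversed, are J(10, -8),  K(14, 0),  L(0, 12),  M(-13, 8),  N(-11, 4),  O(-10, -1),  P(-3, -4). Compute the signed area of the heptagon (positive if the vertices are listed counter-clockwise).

Cross-terms: 112, 168, 156, 36, 51, 37, 64  ⇒  Σ = 624
Signed area = Σ/2 = 312 (positive ⇒ counter-clockwise traversal).

312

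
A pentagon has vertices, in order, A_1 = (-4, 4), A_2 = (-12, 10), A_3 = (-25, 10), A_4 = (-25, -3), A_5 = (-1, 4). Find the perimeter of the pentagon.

|A_1A_2| = √((-8)² + (6)²) = √100 = 10
|A_2A_3| = √((-13)² + (0)²) = √169 = 13
|A_3A_4| = √((0)² + (-13)²) = √169 = 13
|A_4A_5| = √((24)² + (7)²) = √625 = 25
|A_5A_1| = √((-3)² + (0)²) = √9 = 3
Perimeter = 10 + 13 + 13 + 25 + 3 = 64.

64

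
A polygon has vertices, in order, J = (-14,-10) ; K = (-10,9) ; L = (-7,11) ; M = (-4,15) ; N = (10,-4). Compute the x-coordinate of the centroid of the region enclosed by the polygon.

Apply the shoelace (surveyor's) formula. First the cross-terms c_i = x_i·y_{i+1} − x_{i+1}·y_i:
  -226, -47, -61, -134, -156  ⇒  2A = -624, A = -312.
Then Σ (x_i + x_{i+1})·c_i = 6714, so x̄ = 6714 / (6·(-312)) = -373/104.

-373/104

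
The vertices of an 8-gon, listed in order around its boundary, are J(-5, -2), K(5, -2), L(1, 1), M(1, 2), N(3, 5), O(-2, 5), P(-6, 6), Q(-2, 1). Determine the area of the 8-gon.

42.5

J→K: (-5)(-2) − (5)(-2) = 20
K→L: (5)(1) − (1)(-2) = 7
L→M: (1)(2) − (1)(1) = 1
M→N: (1)(5) − (3)(2) = -1
N→O: (3)(5) − (-2)(5) = 25
O→P: (-2)(6) − (-6)(5) = 18
P→Q: (-6)(1) − (-2)(6) = 6
Q→J: (-2)(-2) − (-5)(1) = 9
Σ = 85
Area = |Σ|/2 = 42.5.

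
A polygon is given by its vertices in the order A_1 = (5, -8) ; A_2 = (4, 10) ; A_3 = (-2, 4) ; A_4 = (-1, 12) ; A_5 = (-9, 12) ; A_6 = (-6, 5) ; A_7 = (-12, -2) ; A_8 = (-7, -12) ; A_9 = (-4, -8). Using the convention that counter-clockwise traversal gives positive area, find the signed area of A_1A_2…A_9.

251.5

Apply Gauss's area formula: 2A = Σ (x_i·y_{i+1} − x_{i+1}·y_i), indices taken mod 9.
Σ = (82) + (36) + (-20) + (96) + (27) + (72) + (130) + (8) + (72) = 503
Signed area = Σ/2 = 251.5 (positive ⇒ counter-clockwise traversal).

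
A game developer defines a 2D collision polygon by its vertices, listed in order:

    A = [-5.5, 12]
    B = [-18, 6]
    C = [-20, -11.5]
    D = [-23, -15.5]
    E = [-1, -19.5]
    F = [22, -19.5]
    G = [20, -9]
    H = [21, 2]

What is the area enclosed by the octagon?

1060.5

Apply the shoelace (surveyor's) formula: 2A = Σ (x_i·y_{i+1} − x_{i+1}·y_i), indices taken mod 8.
Σ = (183) + (327) + (45.5) + (433) + (448.5) + (192) + (229) + (263) = 2121
Area = |Σ|/2 = 1060.5.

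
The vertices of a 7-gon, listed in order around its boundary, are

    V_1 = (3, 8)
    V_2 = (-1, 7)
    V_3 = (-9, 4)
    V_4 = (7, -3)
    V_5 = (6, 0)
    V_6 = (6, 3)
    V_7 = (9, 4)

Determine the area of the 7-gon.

Σ = (29) + (59) + (-1) + (18) + (18) + (-3) + (60) = 180
Area = |Σ|/2 = 90.

90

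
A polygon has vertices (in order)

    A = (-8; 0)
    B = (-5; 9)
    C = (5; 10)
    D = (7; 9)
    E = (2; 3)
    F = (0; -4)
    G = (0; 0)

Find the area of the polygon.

A→B: (-8)(9) − (-5)(0) = -72
B→C: (-5)(10) − (5)(9) = -95
C→D: (5)(9) − (7)(10) = -25
D→E: (7)(3) − (2)(9) = 3
E→F: (2)(-4) − (0)(3) = -8
F→G: (0)(0) − (0)(-4) = 0
G→A: (0)(0) − (-8)(0) = 0
Σ = -197
Area = |Σ|/2 = 98.5.

98.5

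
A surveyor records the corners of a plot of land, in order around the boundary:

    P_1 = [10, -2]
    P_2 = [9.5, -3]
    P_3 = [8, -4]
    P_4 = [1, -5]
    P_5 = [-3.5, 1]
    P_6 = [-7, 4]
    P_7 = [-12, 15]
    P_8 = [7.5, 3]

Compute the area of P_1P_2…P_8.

167.5

Apply the shoelace (surveyor's) formula: 2A = Σ (x_i·y_{i+1} − x_{i+1}·y_i), indices taken mod 8.
Cross-terms: -11, -14, -36, -16.5, -7, -57, -148.5, -45  ⇒  Σ = -335
Area = |Σ|/2 = 167.5.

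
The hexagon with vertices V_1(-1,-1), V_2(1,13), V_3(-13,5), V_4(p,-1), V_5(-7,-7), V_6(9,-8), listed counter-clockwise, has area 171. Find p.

The doubled signed area Σ (x_i y_{i+1} − x_{i+1} y_i) is linear in p.
With p=0 it equals 270; the coefficient of p is -12 (from the two edges through V_4).
So -12·p + 270 = 2·171 = 342 ⇒ p = -6.

-6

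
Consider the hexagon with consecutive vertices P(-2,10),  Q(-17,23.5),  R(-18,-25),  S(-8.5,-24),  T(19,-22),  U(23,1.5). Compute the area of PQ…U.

Cross-terms: 123, 848, 219.5, 643, 534.5, 233  ⇒  Σ = 2601
Area = |Σ|/2 = 1300.5.

1300.5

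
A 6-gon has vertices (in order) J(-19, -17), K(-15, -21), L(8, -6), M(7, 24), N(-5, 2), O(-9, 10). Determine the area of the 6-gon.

540.5

J→K: (-19)(-21) − (-15)(-17) = 144
K→L: (-15)(-6) − (8)(-21) = 258
L→M: (8)(24) − (7)(-6) = 234
M→N: (7)(2) − (-5)(24) = 134
N→O: (-5)(10) − (-9)(2) = -32
O→J: (-9)(-17) − (-19)(10) = 343
Σ = 1081
Area = |Σ|/2 = 540.5.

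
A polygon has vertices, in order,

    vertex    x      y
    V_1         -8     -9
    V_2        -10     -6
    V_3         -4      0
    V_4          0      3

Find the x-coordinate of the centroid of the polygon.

Apply Gauss's area formula. First the cross-terms c_i = x_i·y_{i+1} − x_{i+1}·y_i:
  -42, -24, -12, 24  ⇒  2A = -54, A = -27.
Then Σ (x_i + x_{i+1})·c_i = 948, so x̄ = 948 / (6·(-27)) = -158/27.

-158/27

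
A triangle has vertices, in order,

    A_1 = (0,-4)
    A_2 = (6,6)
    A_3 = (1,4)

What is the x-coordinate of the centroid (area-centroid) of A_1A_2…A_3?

Apply the shoelace formula. First the cross-terms c_i = x_i·y_{i+1} − x_{i+1}·y_i:
  24, 18, -4  ⇒  2A = 38, A = 19.
Then Σ (x_i + x_{i+1})·c_i = 266, so x̄ = 266 / (6·19) = 7/3.

7/3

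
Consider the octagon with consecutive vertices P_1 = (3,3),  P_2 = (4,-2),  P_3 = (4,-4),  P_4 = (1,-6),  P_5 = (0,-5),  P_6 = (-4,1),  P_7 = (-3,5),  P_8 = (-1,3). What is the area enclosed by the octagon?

52

Apply the shoelace (surveyor's) formula: 2A = Σ (x_i·y_{i+1} − x_{i+1}·y_i), indices taken mod 8.
P_1→P_2: (3)(-2) − (4)(3) = -18
P_2→P_3: (4)(-4) − (4)(-2) = -8
P_3→P_4: (4)(-6) − (1)(-4) = -20
P_4→P_5: (1)(-5) − (0)(-6) = -5
P_5→P_6: (0)(1) − (-4)(-5) = -20
P_6→P_7: (-4)(5) − (-3)(1) = -17
P_7→P_8: (-3)(3) − (-1)(5) = -4
P_8→P_1: (-1)(3) − (3)(3) = -12
Σ = -104
Area = |Σ|/2 = 52.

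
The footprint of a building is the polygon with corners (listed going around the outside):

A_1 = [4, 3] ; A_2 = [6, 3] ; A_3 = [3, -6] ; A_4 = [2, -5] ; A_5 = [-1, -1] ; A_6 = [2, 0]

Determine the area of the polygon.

26.5

Apply the surveyor's formula: 2A = Σ (x_i·y_{i+1} − x_{i+1}·y_i), indices taken mod 6.
Σ = (-6) + (-45) + (-3) + (-7) + (2) + (6) = -53
Area = |Σ|/2 = 26.5.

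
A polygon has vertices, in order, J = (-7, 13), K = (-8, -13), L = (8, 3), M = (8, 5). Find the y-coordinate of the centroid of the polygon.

61/43

Apply the shoelace formula. First the cross-terms c_i = x_i·y_{i+1} − x_{i+1}·y_i:
  195, 80, 16, 139  ⇒  2A = 430, A = 215.
Then Σ (y_i + y_{i+1})·c_i = 1830, so ȳ = 1830 / (6·215) = 61/43.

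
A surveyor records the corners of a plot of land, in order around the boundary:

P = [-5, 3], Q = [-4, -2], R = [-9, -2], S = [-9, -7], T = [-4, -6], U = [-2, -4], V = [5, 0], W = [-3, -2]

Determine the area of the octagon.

Apply Gauss's area formula: 2A = Σ (x_i·y_{i+1} − x_{i+1}·y_i), indices taken mod 8.
Cross-terms: 22, -10, 45, 26, 4, 20, -10, -19  ⇒  Σ = 78
Area = |Σ|/2 = 39.

39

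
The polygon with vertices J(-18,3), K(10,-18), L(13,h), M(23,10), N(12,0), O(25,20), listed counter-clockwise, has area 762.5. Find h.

-24

The doubled signed area Σ (x_i y_{i+1} − x_{i+1} y_i) is linear in h.
With h=0 it equals 1213; the coefficient of h is -13 (from the two edges through L).
So -13·h + 1213 = 2·762.5 = 1525 ⇒ h = -24.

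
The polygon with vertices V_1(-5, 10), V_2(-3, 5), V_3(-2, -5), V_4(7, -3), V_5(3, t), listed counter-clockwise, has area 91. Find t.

6

Write out the shoelace sum; only the two edges meeting at V_5 involve t:
2·Area = [(7·t − 3·(-3)) + (3·10 − (-5)·t)] + 71
       = 12·t + 110 = 182
⇒ t = 6.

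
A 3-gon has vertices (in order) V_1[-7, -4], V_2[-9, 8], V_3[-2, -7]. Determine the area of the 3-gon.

27

Apply the shoelace formula: 2A = Σ (x_i·y_{i+1} − x_{i+1}·y_i), indices taken mod 3.
Σ = (-92) + (79) + (-41) = -54
Area = |Σ|/2 = 27.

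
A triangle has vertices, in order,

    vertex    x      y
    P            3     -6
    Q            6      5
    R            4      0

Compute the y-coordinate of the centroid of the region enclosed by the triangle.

Apply Gauss's area formula. First the cross-terms c_i = x_i·y_{i+1} − x_{i+1}·y_i:
  51, -20, -24  ⇒  2A = 7, A = 3.5.
Then Σ (y_i + y_{i+1})·c_i = -7, so ȳ = -7 / (6·3.5) = -1/3.

-1/3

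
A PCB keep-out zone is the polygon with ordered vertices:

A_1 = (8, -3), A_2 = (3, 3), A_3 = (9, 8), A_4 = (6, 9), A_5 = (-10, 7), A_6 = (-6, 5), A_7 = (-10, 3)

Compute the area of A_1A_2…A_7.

Apply Gauss's area formula: 2A = Σ (x_i·y_{i+1} − x_{i+1}·y_i), indices taken mod 7.
Σ = (33) + (-3) + (33) + (132) + (-8) + (32) + (6) = 225
Area = |Σ|/2 = 112.5.

112.5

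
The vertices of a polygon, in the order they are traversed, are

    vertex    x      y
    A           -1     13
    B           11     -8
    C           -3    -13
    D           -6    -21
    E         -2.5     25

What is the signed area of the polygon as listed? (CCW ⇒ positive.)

Apply the surveyor's formula: 2A = Σ (x_i·y_{i+1} − x_{i+1}·y_i), indices taken mod 5.
Cross-terms: -135, -167, -15, -202.5, -7.5  ⇒  Σ = -527
Signed area = Σ/2 = -263.5 (negative ⇒ clockwise traversal).

-263.5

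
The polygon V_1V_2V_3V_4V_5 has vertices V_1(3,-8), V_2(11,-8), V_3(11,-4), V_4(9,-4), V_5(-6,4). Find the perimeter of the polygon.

|V_1V_2| = √((8)² + (0)²) = √64 = 8
|V_2V_3| = √((0)² + (4)²) = √16 = 4
|V_3V_4| = √((-2)² + (0)²) = √4 = 2
|V_4V_5| = √((-15)² + (8)²) = √289 = 17
|V_5V_1| = √((9)² + (-12)²) = √225 = 15
Perimeter = 8 + 4 + 2 + 17 + 15 = 46.

46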